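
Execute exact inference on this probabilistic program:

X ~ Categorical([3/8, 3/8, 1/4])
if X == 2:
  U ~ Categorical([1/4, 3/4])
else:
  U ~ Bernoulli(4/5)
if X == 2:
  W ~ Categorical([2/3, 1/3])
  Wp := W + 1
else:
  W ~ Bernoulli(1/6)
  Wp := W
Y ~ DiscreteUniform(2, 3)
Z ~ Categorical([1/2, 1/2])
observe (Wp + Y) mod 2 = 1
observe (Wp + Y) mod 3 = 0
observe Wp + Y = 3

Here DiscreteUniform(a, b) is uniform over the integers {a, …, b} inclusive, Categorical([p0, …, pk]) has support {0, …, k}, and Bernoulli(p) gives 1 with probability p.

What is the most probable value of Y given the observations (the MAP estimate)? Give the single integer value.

argmax_v P(Y = v | obs) = 3

Enumerate traces; 20 have nonzero weight after conditioning:
  (X=0, U=0, W=0, Y=3, Z=0) weight 1/64
  (X=0, U=0, W=0, Y=3, Z=1) weight 1/64
  (X=0, U=0, W=1, Y=2, Z=0) weight 1/320
  (X=0, U=0, W=1, Y=2, Z=1) weight 1/320
  (X=0, U=1, W=0, Y=3, Z=0) weight 1/16
  (X=0, U=1, W=0, Y=3, Z=1) weight 1/16
  (X=0, U=1, W=1, Y=2, Z=0) weight 1/80
  (X=0, U=1, W=1, Y=2, Z=1) weight 1/80
  … 12 more
Group by Y:
  weight(Y=2) = 7/48
  weight(Y=3) = 5/16
Total weight = 7/48 + 5/16 = 11/24
P(Y=2 | obs) = 7/48 / 11/24 = 7/22
P(Y=3 | obs) = 5/16 / 11/24 = 15/22
argmax = 3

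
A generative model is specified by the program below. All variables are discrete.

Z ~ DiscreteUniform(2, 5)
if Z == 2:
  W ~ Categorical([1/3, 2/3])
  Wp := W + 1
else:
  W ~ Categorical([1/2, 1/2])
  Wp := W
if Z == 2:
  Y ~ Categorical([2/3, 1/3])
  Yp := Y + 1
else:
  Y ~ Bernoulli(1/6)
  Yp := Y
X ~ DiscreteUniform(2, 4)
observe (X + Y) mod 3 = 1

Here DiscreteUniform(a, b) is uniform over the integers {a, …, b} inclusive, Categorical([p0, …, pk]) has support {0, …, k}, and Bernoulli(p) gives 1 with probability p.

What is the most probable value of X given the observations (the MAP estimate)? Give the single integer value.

argmax_v P(X = v | obs) = 4

Enumerate traces; 16 have nonzero weight after conditioning:
  (Z=2, W=0, Y=0, X=4) weight 1/54
  (Z=2, W=0, Y=1, X=3) weight 1/108
  (Z=2, W=1, Y=0, X=4) weight 1/27
  (Z=2, W=1, Y=1, X=3) weight 1/54
  (Z=3, W=0, Y=0, X=4) weight 5/144
  (Z=3, W=0, Y=1, X=3) weight 1/144
  (Z=3, W=1, Y=0, X=4) weight 5/144
  (Z=3, W=1, Y=1, X=3) weight 1/144
  … 8 more
Group by X:
  weight(X=3) = 5/72
  weight(X=4) = 19/72
Total weight = 5/72 + 19/72 = 1/3
P(X=3 | obs) = 5/72 / 1/3 = 5/24
P(X=4 | obs) = 19/72 / 1/3 = 19/24
argmax = 4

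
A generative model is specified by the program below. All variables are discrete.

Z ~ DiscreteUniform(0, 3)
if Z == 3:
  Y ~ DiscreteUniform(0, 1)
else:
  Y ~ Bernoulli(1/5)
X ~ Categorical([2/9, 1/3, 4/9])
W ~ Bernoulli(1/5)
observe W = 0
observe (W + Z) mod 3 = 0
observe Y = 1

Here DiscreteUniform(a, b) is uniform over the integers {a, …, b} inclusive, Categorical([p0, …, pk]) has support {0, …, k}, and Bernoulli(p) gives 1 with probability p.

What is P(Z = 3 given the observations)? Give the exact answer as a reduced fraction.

P(Z = 3 | obs) = 5/7

Enumerate traces; 6 have nonzero weight after conditioning:
  (Z=0, Y=1, X=0, W=0) weight 2/225
  (Z=0, Y=1, X=1, W=0) weight 1/75
  (Z=0, Y=1, X=2, W=0) weight 4/225
  (Z=3, Y=1, X=0, W=0) weight 1/45
  (Z=3, Y=1, X=1, W=0) weight 1/30
  (Z=3, Y=1, X=2, W=0) weight 2/45
Group by Z:
  weight(Z=0) = 1/25
  weight(Z=3) = 1/10
Total weight = 1/25 + 1/10 = 7/50
P(Z=0 | obs) = 1/25 / 7/50 = 2/7
P(Z=3 | obs) = 1/10 / 7/50 = 5/7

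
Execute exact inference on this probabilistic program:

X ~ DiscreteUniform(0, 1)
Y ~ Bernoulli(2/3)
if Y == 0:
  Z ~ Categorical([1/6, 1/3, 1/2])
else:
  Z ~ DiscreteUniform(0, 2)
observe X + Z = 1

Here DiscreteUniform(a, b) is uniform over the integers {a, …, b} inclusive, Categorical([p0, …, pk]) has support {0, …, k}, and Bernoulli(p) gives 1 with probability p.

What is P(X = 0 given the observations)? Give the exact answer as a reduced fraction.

P(X = 0 | obs) = 6/11

Enumerate traces; 4 have nonzero weight after conditioning:
  (X=0, Y=0, Z=1) weight 1/18
  (X=0, Y=1, Z=1) weight 1/9
  (X=1, Y=0, Z=0) weight 1/36
  (X=1, Y=1, Z=0) weight 1/9
Group by X:
  weight(X=0) = 1/6
  weight(X=1) = 5/36
Total weight = 1/6 + 5/36 = 11/36
P(X=0 | obs) = 1/6 / 11/36 = 6/11
P(X=1 | obs) = 5/36 / 11/36 = 5/11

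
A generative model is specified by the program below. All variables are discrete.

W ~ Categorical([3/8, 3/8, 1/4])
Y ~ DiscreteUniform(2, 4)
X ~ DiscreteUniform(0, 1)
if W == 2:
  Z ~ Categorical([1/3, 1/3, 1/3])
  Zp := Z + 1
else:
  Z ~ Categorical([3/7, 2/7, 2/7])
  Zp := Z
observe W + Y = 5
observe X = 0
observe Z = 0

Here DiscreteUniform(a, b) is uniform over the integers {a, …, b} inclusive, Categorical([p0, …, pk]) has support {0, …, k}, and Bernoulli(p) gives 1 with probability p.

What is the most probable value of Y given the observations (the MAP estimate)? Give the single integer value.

Enumerate traces; 2 have nonzero weight after conditioning:
  (W=1, Y=4, X=0, Z=0) weight 3/112
  (W=2, Y=3, X=0, Z=0) weight 1/72
Group by Y:
  weight(Y=3) = 1/72
  weight(Y=4) = 3/112
Total weight = 1/72 + 3/112 = 41/1008
P(Y=3 | obs) = 1/72 / 41/1008 = 14/41
P(Y=4 | obs) = 3/112 / 41/1008 = 27/41
argmax = 4

argmax_v P(Y = v | obs) = 4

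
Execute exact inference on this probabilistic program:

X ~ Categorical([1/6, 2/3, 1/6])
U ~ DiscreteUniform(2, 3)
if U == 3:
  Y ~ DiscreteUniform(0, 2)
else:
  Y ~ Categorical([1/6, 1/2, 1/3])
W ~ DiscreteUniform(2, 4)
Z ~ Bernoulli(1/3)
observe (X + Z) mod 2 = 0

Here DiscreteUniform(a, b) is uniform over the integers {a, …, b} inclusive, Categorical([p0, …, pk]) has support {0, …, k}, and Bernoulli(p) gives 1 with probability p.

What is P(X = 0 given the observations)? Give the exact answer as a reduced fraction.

Enumerate traces; 54 have nonzero weight after conditioning:
  (X=0, U=2, Y=0, W=2, Z=0) weight 1/324
  (X=0, U=2, Y=0, W=3, Z=0) weight 1/324
  (X=0, U=2, Y=0, W=4, Z=0) weight 1/324
  (X=0, U=2, Y=1, W=2, Z=0) weight 1/108
  (X=0, U=2, Y=1, W=3, Z=0) weight 1/108
  (X=0, U=2, Y=1, W=4, Z=0) weight 1/108
  (X=0, U=2, Y=2, W=2, Z=0) weight 1/162
  (X=0, U=2, Y=2, W=3, Z=0) weight 1/162
  (X=1, U=2, Y=0, W=2, Z=1) weight 1/162
  (X=2, U=2, Y=0, W=2, Z=0) weight 1/324
  … 44 more
Group by X:
  weight(X=0) = 1/9
  weight(X=1) = 2/9
  weight(X=2) = 1/9
Total weight = 1/9 + 2/9 + 1/9 = 4/9
P(X=0 | obs) = 1/9 / 4/9 = 1/4
P(X=1 | obs) = 2/9 / 4/9 = 1/2
P(X=2 | obs) = 1/9 / 4/9 = 1/4

P(X = 0 | obs) = 1/4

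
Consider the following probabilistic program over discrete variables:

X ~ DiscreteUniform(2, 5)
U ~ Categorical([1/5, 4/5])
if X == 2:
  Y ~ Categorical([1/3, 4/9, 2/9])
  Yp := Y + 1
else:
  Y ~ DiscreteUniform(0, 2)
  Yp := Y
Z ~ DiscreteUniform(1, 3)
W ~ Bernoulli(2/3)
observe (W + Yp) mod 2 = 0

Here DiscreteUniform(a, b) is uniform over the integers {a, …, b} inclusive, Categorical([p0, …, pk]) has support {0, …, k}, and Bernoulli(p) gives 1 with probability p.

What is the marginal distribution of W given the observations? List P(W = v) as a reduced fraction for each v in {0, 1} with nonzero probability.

Enumerate traces; 72 have nonzero weight after conditioning:
  (X=2, U=0, Y=0, Z=1, W=1) weight 1/270
  (X=2, U=0, Y=0, Z=2, W=1) weight 1/270
  (X=2, U=0, Y=0, Z=3, W=1) weight 1/270
  (X=2, U=0, Y=1, Z=1, W=0) weight 1/405
  (X=2, U=0, Y=1, Z=2, W=0) weight 1/405
  (X=2, U=0, Y=1, Z=3, W=0) weight 1/405
  (X=2, U=0, Y=2, Z=1, W=1) weight 1/405
  (X=2, U=0, Y=2, Z=2, W=1) weight 1/405
  … 64 more
Group by W:
  weight(W=0) = 11/54
  weight(W=1) = 7/27
Total weight = 11/54 + 7/27 = 25/54
P(W=0 | obs) = 11/54 / 25/54 = 11/25
P(W=1 | obs) = 7/27 / 25/54 = 14/25

P(W=0) = 11/25, P(W=1) = 14/25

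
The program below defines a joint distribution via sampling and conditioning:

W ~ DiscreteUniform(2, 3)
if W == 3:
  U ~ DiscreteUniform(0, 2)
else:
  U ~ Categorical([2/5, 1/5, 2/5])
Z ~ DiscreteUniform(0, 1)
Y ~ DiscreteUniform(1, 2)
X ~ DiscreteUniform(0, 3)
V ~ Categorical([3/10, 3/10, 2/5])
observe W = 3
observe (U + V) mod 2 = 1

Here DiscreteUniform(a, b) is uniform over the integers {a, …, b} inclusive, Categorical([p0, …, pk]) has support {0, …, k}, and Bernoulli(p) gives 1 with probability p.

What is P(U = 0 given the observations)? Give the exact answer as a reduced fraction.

Enumerate traces; 64 have nonzero weight after conditioning:
  (W=3, U=0, Z=0, Y=1, X=0, V=1) weight 1/320
  (W=3, U=0, Z=0, Y=1, X=1, V=1) weight 1/320
  (W=3, U=0, Z=0, Y=1, X=2, V=1) weight 1/320
  (W=3, U=0, Z=0, Y=1, X=3, V=1) weight 1/320
  (W=3, U=0, Z=0, Y=2, X=0, V=1) weight 1/320
  (W=3, U=0, Z=0, Y=2, X=1, V=1) weight 1/320
  (W=3, U=0, Z=0, Y=2, X=2, V=1) weight 1/320
  (W=3, U=0, Z=0, Y=2, X=3, V=1) weight 1/320
  (W=3, U=1, Z=0, Y=1, X=0, V=0) weight 1/320
  (W=3, U=2, Z=0, Y=1, X=0, V=1) weight 1/320
  … 54 more
Group by U:
  weight(U=0) = 1/20
  weight(U=1) = 7/60
  weight(U=2) = 1/20
Total weight = 1/20 + 7/60 + 1/20 = 13/60
P(U=0 | obs) = 1/20 / 13/60 = 3/13
P(U=1 | obs) = 7/60 / 13/60 = 7/13
P(U=2 | obs) = 1/20 / 13/60 = 3/13

P(U = 0 | obs) = 3/13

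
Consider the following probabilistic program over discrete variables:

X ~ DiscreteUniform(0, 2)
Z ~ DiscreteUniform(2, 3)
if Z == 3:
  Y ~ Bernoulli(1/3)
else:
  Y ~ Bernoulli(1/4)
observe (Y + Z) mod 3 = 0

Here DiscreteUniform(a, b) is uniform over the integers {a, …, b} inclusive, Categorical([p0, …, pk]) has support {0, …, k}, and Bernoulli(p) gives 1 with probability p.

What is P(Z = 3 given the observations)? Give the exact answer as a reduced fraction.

P(Z = 3 | obs) = 8/11

Enumerate traces; 6 have nonzero weight after conditioning:
  (X=0, Z=2, Y=1) weight 1/24
  (X=0, Z=3, Y=0) weight 1/9
  (X=1, Z=2, Y=1) weight 1/24
  (X=1, Z=3, Y=0) weight 1/9
  (X=2, Z=2, Y=1) weight 1/24
  (X=2, Z=3, Y=0) weight 1/9
Group by Z:
  weight(Z=2) = 1/8
  weight(Z=3) = 1/3
Total weight = 1/8 + 1/3 = 11/24
P(Z=2 | obs) = 1/8 / 11/24 = 3/11
P(Z=3 | obs) = 1/3 / 11/24 = 8/11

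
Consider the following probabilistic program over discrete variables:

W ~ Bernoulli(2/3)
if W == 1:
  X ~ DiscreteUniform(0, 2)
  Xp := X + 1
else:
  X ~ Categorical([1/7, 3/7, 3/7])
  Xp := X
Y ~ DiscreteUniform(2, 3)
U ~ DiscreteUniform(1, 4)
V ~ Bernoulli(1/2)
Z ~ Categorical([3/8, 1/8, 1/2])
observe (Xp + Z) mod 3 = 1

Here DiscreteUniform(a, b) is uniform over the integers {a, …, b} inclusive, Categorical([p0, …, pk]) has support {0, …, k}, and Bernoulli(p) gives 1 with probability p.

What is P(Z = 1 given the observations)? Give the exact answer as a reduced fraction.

Enumerate traces; 96 have nonzero weight after conditioning:
  (W=0, X=0, Y=2, U=1, V=0, Z=1) weight 1/2688
  (W=0, X=0, Y=2, U=1, V=1, Z=1) weight 1/2688
  (W=0, X=0, Y=2, U=2, V=0, Z=1) weight 1/2688
  (W=0, X=0, Y=2, U=2, V=1, Z=1) weight 1/2688
  (W=0, X=0, Y=2, U=3, V=0, Z=1) weight 1/2688
  (W=0, X=0, Y=2, U=3, V=1, Z=1) weight 1/2688
  (W=0, X=0, Y=2, U=4, V=0, Z=1) weight 1/2688
  (W=0, X=0, Y=2, U=4, V=1, Z=1) weight 1/2688
  (W=0, X=1, Y=2, U=1, V=0, Z=0) weight 3/896
  (W=0, X=2, Y=2, U=1, V=0, Z=2) weight 1/224
  … 86 more
Group by Z:
  weight(Z=0) = 23/168
  weight(Z=1) = 17/504
  weight(Z=2) = 23/126
Total weight = 23/168 + 17/504 + 23/126 = 89/252
P(Z=0 | obs) = 23/168 / 89/252 = 69/178
P(Z=1 | obs) = 17/504 / 89/252 = 17/178
P(Z=2 | obs) = 23/126 / 89/252 = 46/89

P(Z = 1 | obs) = 17/178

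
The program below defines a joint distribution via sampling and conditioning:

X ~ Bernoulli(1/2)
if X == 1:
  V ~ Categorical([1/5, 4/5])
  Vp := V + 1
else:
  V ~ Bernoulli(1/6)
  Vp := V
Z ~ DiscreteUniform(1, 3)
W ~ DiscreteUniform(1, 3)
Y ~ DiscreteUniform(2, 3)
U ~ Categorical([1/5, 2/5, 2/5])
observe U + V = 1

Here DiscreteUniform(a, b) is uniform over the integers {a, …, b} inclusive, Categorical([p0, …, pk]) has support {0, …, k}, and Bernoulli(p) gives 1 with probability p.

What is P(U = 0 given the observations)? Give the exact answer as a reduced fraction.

P(U = 0 | obs) = 29/91

Enumerate traces; 72 have nonzero weight after conditioning:
  (X=0, V=0, Z=1, W=1, Y=2, U=1) weight 1/108
  (X=0, V=0, Z=1, W=1, Y=3, U=1) weight 1/108
  (X=0, V=0, Z=1, W=2, Y=2, U=1) weight 1/108
  (X=0, V=0, Z=1, W=2, Y=3, U=1) weight 1/108
  (X=0, V=0, Z=1, W=3, Y=2, U=1) weight 1/108
  (X=0, V=0, Z=1, W=3, Y=3, U=1) weight 1/108
  (X=0, V=0, Z=2, W=1, Y=2, U=1) weight 1/108
  (X=0, V=0, Z=2, W=1, Y=3, U=1) weight 1/108
  (X=0, V=1, Z=1, W=1, Y=2, U=0) weight 1/1080
  … 63 more
Group by U:
  weight(U=0) = 29/300
  weight(U=1) = 31/150
Total weight = 29/300 + 31/150 = 91/300
P(U=0 | obs) = 29/300 / 91/300 = 29/91
P(U=1 | obs) = 31/150 / 91/300 = 62/91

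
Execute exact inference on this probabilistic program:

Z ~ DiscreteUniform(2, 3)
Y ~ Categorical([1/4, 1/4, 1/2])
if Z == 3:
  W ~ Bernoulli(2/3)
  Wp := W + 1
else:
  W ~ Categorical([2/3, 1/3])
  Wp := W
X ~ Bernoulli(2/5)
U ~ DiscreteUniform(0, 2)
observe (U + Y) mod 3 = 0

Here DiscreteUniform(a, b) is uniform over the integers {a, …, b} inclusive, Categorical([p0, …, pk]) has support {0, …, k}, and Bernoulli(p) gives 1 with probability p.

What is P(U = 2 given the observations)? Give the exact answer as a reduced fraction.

P(U = 2 | obs) = 1/4

Enumerate traces; 24 have nonzero weight after conditioning:
  (Z=2, Y=0, W=0, X=0, U=0) weight 1/60
  (Z=2, Y=0, W=0, X=1, U=0) weight 1/90
  (Z=2, Y=0, W=1, X=0, U=0) weight 1/120
  (Z=2, Y=0, W=1, X=1, U=0) weight 1/180
  (Z=2, Y=1, W=0, X=0, U=2) weight 1/60
  (Z=2, Y=1, W=0, X=1, U=2) weight 1/90
  (Z=2, Y=1, W=1, X=0, U=2) weight 1/120
  (Z=2, Y=1, W=1, X=1, U=2) weight 1/180
  (Z=2, Y=2, W=0, X=0, U=1) weight 1/30
  … 15 more
Group by U:
  weight(U=0) = 1/12
  weight(U=1) = 1/6
  weight(U=2) = 1/12
Total weight = 1/12 + 1/6 + 1/12 = 1/3
P(U=0 | obs) = 1/12 / 1/3 = 1/4
P(U=1 | obs) = 1/6 / 1/3 = 1/2
P(U=2 | obs) = 1/12 / 1/3 = 1/4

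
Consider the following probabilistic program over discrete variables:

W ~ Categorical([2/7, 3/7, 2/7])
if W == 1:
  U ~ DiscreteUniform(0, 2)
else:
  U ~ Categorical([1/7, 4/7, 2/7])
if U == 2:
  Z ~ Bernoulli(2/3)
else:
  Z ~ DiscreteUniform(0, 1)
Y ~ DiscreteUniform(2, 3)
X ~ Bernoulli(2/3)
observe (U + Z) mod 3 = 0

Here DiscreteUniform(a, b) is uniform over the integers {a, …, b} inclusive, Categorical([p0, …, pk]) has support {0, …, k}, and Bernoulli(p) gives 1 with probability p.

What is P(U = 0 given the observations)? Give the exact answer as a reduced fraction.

Enumerate traces; 24 have nonzero weight after conditioning:
  (W=0, U=0, Z=0, Y=2, X=0) weight 1/294
  (W=0, U=0, Z=0, Y=2, X=1) weight 1/147
  (W=0, U=0, Z=0, Y=3, X=0) weight 1/294
  (W=0, U=0, Z=0, Y=3, X=1) weight 1/147
  (W=0, U=2, Z=1, Y=2, X=0) weight 4/441
  (W=0, U=2, Z=1, Y=2, X=1) weight 8/441
  (W=0, U=2, Z=1, Y=3, X=0) weight 4/441
  (W=0, U=2, Z=1, Y=3, X=1) weight 8/441
  … 16 more
Group by U:
  weight(U=0) = 11/98
  weight(U=2) = 10/49
Total weight = 11/98 + 10/49 = 31/98
P(U=0 | obs) = 11/98 / 31/98 = 11/31
P(U=2 | obs) = 10/49 / 31/98 = 20/31

P(U = 0 | obs) = 11/31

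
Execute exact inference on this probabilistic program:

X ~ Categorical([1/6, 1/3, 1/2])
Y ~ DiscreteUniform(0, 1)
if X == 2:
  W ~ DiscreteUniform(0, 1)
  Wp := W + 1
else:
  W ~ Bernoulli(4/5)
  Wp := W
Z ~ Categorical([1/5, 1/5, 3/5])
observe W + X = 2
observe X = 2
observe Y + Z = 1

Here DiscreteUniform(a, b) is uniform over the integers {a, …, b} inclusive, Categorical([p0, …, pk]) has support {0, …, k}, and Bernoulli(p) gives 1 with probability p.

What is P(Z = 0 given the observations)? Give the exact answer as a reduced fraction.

P(Z = 0 | obs) = 1/2

Enumerate traces; 2 have nonzero weight after conditioning:
  (X=2, Y=0, W=0, Z=1) weight 1/40
  (X=2, Y=1, W=0, Z=0) weight 1/40
Group by Z:
  weight(Z=0) = 1/40
  weight(Z=1) = 1/40
Total weight = 1/40 + 1/40 = 1/20
P(Z=0 | obs) = 1/40 / 1/20 = 1/2
P(Z=1 | obs) = 1/40 / 1/20 = 1/2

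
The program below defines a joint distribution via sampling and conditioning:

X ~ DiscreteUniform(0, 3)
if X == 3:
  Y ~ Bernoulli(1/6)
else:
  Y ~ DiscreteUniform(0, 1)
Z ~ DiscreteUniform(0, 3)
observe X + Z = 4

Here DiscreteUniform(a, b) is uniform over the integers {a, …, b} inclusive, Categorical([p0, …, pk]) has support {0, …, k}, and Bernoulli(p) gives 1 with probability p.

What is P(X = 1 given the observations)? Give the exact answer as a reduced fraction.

Enumerate traces; 6 have nonzero weight after conditioning:
  (X=1, Y=0, Z=3) weight 1/32
  (X=1, Y=1, Z=3) weight 1/32
  (X=2, Y=0, Z=2) weight 1/32
  (X=2, Y=1, Z=2) weight 1/32
  (X=3, Y=0, Z=1) weight 5/96
  (X=3, Y=1, Z=1) weight 1/96
Group by X:
  weight(X=1) = 1/16
  weight(X=2) = 1/16
  weight(X=3) = 1/16
Total weight = 1/16 + 1/16 + 1/16 = 3/16
P(X=1 | obs) = 1/16 / 3/16 = 1/3
P(X=2 | obs) = 1/16 / 3/16 = 1/3
P(X=3 | obs) = 1/16 / 3/16 = 1/3

P(X = 1 | obs) = 1/3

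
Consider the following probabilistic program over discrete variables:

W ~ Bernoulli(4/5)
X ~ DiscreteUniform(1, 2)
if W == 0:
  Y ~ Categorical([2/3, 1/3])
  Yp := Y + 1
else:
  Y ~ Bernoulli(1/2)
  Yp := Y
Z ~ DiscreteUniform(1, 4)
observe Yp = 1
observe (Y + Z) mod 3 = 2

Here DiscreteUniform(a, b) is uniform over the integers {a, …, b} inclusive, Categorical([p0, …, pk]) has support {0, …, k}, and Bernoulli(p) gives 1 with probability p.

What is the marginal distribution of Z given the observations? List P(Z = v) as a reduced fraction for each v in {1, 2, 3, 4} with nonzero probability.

Enumerate traces; 6 have nonzero weight after conditioning:
  (W=0, X=1, Y=0, Z=2) weight 1/60
  (W=0, X=2, Y=0, Z=2) weight 1/60
  (W=1, X=1, Y=1, Z=1) weight 1/20
  (W=1, X=1, Y=1, Z=4) weight 1/20
  (W=1, X=2, Y=1, Z=1) weight 1/20
  (W=1, X=2, Y=1, Z=4) weight 1/20
Group by Z:
  weight(Z=1) = 1/10
  weight(Z=2) = 1/30
  weight(Z=4) = 1/10
Total weight = 1/10 + 1/30 + 1/10 = 7/30
P(Z=1 | obs) = 1/10 / 7/30 = 3/7
P(Z=2 | obs) = 1/30 / 7/30 = 1/7
P(Z=4 | obs) = 1/10 / 7/30 = 3/7

P(Z=1) = 3/7, P(Z=2) = 1/7, P(Z=4) = 3/7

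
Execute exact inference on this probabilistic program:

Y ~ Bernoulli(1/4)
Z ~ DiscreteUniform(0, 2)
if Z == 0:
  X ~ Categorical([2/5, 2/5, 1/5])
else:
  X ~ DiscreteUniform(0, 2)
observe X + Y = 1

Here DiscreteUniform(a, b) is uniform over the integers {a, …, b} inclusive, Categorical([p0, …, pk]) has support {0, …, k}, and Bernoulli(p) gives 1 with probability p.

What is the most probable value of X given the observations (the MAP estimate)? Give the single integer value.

argmax_v P(X = v | obs) = 1

Enumerate traces; 6 have nonzero weight after conditioning:
  (Y=0, Z=0, X=1) weight 1/10
  (Y=0, Z=1, X=1) weight 1/12
  (Y=0, Z=2, X=1) weight 1/12
  (Y=1, Z=0, X=0) weight 1/30
  (Y=1, Z=1, X=0) weight 1/36
  (Y=1, Z=2, X=0) weight 1/36
Group by X:
  weight(X=0) = 4/45
  weight(X=1) = 4/15
Total weight = 4/45 + 4/15 = 16/45
P(X=0 | obs) = 4/45 / 16/45 = 1/4
P(X=1 | obs) = 4/15 / 16/45 = 3/4
argmax = 1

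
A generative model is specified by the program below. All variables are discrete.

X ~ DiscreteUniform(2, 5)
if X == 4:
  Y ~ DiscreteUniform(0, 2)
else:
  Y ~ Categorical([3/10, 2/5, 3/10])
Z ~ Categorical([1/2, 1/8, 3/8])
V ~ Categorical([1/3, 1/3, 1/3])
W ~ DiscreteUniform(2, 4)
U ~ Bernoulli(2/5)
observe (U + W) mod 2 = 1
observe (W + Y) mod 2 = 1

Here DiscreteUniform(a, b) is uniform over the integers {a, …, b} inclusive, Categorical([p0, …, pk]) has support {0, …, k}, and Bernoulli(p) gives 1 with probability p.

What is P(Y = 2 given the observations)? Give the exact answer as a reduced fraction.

Enumerate traces; 144 have nonzero weight after conditioning:
  (X=2, Y=0, Z=0, V=0, W=3, U=0) weight 1/400
  (X=2, Y=0, Z=0, V=1, W=3, U=0) weight 1/400
  (X=2, Y=0, Z=0, V=2, W=3, U=0) weight 1/400
  (X=2, Y=0, Z=1, V=0, W=3, U=0) weight 1/1600
  (X=2, Y=0, Z=1, V=1, W=3, U=0) weight 1/1600
  (X=2, Y=0, Z=1, V=2, W=3, U=0) weight 1/1600
  (X=2, Y=0, Z=2, V=0, W=3, U=0) weight 3/1600
  (X=2, Y=0, Z=2, V=1, W=3, U=0) weight 3/1600
  (X=2, Y=1, Z=0, V=0, W=2, U=1) weight 1/450
  (X=2, Y=2, Z=0, V=0, W=3, U=0) weight 1/400
  … 134 more
Group by Y:
  weight(Y=0) = 37/600
  weight(Y=1) = 23/225
  weight(Y=2) = 37/600
Total weight = 37/600 + 23/225 + 37/600 = 203/900
P(Y=0 | obs) = 37/600 / 203/900 = 111/406
P(Y=1 | obs) = 23/225 / 203/900 = 92/203
P(Y=2 | obs) = 37/600 / 203/900 = 111/406

P(Y = 2 | obs) = 111/406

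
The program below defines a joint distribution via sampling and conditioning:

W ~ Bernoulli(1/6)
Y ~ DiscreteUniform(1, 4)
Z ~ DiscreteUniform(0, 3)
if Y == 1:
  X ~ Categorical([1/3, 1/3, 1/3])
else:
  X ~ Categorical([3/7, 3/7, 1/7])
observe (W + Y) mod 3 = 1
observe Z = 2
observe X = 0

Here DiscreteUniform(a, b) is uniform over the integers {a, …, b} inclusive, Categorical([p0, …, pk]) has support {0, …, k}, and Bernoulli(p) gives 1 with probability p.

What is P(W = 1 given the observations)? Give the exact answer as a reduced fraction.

P(W = 1 | obs) = 9/89

Enumerate traces; 3 have nonzero weight after conditioning:
  (W=0, Y=1, Z=2, X=0) weight 5/288
  (W=0, Y=4, Z=2, X=0) weight 5/224
  (W=1, Y=3, Z=2, X=0) weight 1/224
Group by W:
  weight(W=0) = 5/126
  weight(W=1) = 1/224
Total weight = 5/126 + 1/224 = 89/2016
P(W=0 | obs) = 5/126 / 89/2016 = 80/89
P(W=1 | obs) = 1/224 / 89/2016 = 9/89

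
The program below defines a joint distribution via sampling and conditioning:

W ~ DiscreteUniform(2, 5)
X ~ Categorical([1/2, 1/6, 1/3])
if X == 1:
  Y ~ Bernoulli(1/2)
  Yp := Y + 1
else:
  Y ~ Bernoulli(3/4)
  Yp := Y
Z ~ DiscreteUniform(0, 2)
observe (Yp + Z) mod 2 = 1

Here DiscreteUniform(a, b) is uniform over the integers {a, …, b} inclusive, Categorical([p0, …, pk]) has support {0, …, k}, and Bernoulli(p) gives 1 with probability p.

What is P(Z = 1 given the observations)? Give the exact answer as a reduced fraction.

P(Z = 1 | obs) = 7/41

Enumerate traces; 36 have nonzero weight after conditioning:
  (W=2, X=0, Y=0, Z=1) weight 1/96
  (W=2, X=0, Y=1, Z=0) weight 1/32
  (W=2, X=0, Y=1, Z=2) weight 1/32
  (W=2, X=1, Y=0, Z=0) weight 1/144
  (W=2, X=1, Y=0, Z=2) weight 1/144
  (W=2, X=1, Y=1, Z=1) weight 1/144
  (W=2, X=2, Y=0, Z=1) weight 1/144
  (W=2, X=2, Y=1, Z=0) weight 1/48
  … 28 more
Group by Z:
  weight(Z=0) = 17/72
  weight(Z=1) = 7/72
  weight(Z=2) = 17/72
Total weight = 17/72 + 7/72 + 17/72 = 41/72
P(Z=0 | obs) = 17/72 / 41/72 = 17/41
P(Z=1 | obs) = 7/72 / 41/72 = 7/41
P(Z=2 | obs) = 17/72 / 41/72 = 17/41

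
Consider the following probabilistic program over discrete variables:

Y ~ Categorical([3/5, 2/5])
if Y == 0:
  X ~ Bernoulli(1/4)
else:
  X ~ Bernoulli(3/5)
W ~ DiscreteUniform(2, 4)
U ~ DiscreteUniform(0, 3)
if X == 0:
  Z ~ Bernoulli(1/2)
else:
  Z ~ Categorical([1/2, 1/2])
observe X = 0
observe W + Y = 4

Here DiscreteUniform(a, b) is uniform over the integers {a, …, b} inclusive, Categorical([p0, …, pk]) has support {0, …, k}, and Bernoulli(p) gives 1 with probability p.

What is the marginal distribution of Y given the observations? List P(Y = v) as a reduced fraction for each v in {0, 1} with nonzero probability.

P(Y=0) = 45/61, P(Y=1) = 16/61

Enumerate traces; 16 have nonzero weight after conditioning:
  (Y=0, X=0, W=4, U=0, Z=0) weight 3/160
  (Y=0, X=0, W=4, U=0, Z=1) weight 3/160
  (Y=0, X=0, W=4, U=1, Z=0) weight 3/160
  (Y=0, X=0, W=4, U=1, Z=1) weight 3/160
  (Y=0, X=0, W=4, U=2, Z=0) weight 3/160
  (Y=0, X=0, W=4, U=2, Z=1) weight 3/160
  (Y=0, X=0, W=4, U=3, Z=0) weight 3/160
  (Y=0, X=0, W=4, U=3, Z=1) weight 3/160
  (Y=1, X=0, W=3, U=0, Z=0) weight 1/150
  … 7 more
Group by Y:
  weight(Y=0) = 3/20
  weight(Y=1) = 4/75
Total weight = 3/20 + 4/75 = 61/300
P(Y=0 | obs) = 3/20 / 61/300 = 45/61
P(Y=1 | obs) = 4/75 / 61/300 = 16/61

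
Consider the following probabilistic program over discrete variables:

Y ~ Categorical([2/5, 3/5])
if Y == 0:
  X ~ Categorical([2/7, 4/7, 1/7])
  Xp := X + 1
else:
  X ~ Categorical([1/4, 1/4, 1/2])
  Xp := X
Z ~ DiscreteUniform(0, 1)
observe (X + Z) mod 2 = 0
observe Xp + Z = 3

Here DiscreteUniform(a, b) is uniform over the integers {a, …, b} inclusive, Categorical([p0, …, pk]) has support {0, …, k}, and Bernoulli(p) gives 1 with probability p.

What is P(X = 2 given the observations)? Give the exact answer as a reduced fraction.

Enumerate traces; 2 have nonzero weight after conditioning:
  (Y=0, X=1, Z=1) weight 4/35
  (Y=0, X=2, Z=0) weight 1/35
Group by X:
  weight(X=1) = 4/35
  weight(X=2) = 1/35
Total weight = 4/35 + 1/35 = 1/7
P(X=1 | obs) = 4/35 / 1/7 = 4/5
P(X=2 | obs) = 1/35 / 1/7 = 1/5

P(X = 2 | obs) = 1/5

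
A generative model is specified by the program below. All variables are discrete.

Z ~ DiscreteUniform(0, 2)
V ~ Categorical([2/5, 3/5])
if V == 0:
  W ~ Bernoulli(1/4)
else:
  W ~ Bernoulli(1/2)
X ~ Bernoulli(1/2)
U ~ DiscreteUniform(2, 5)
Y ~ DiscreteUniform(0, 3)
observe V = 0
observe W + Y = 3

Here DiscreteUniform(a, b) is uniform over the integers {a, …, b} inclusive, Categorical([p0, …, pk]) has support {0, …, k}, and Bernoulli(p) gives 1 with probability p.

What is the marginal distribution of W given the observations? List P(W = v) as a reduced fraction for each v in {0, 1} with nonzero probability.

P(W=0) = 3/4, P(W=1) = 1/4

Enumerate traces; 48 have nonzero weight after conditioning:
  (Z=0, V=0, W=0, X=0, U=2, Y=3) weight 1/320
  (Z=0, V=0, W=0, X=0, U=3, Y=3) weight 1/320
  (Z=0, V=0, W=0, X=0, U=4, Y=3) weight 1/320
  (Z=0, V=0, W=0, X=0, U=5, Y=3) weight 1/320
  (Z=0, V=0, W=0, X=1, U=2, Y=3) weight 1/320
  (Z=0, V=0, W=0, X=1, U=3, Y=3) weight 1/320
  (Z=0, V=0, W=0, X=1, U=4, Y=3) weight 1/320
  (Z=0, V=0, W=0, X=1, U=5, Y=3) weight 1/320
  (Z=0, V=0, W=1, X=0, U=2, Y=2) weight 1/960
  … 39 more
Group by W:
  weight(W=0) = 3/40
  weight(W=1) = 1/40
Total weight = 3/40 + 1/40 = 1/10
P(W=0 | obs) = 3/40 / 1/10 = 3/4
P(W=1 | obs) = 1/40 / 1/10 = 1/4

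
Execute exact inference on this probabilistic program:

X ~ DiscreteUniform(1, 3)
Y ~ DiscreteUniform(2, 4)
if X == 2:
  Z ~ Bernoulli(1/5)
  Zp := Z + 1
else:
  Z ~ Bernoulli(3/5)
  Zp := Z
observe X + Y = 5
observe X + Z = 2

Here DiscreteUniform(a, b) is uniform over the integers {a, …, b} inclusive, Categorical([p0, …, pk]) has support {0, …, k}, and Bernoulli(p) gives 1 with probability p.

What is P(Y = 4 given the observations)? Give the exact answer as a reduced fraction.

Enumerate traces; 2 have nonzero weight after conditioning:
  (X=1, Y=4, Z=1) weight 1/15
  (X=2, Y=3, Z=0) weight 4/45
Group by Y:
  weight(Y=3) = 4/45
  weight(Y=4) = 1/15
Total weight = 4/45 + 1/15 = 7/45
P(Y=3 | obs) = 4/45 / 7/45 = 4/7
P(Y=4 | obs) = 1/15 / 7/45 = 3/7

P(Y = 4 | obs) = 3/7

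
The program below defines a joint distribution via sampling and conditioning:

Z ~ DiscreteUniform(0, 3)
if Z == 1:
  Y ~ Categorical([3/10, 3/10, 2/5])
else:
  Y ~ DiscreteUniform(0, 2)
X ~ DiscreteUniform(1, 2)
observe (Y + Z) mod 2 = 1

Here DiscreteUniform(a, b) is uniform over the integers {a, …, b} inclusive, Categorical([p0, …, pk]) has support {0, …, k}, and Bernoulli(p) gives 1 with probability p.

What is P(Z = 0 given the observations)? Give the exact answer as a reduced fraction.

P(Z = 0 | obs) = 10/61

Enumerate traces; 12 have nonzero weight after conditioning:
  (Z=0, Y=1, X=1) weight 1/24
  (Z=0, Y=1, X=2) weight 1/24
  (Z=1, Y=0, X=1) weight 3/80
  (Z=1, Y=0, X=2) weight 3/80
  (Z=1, Y=2, X=1) weight 1/20
  (Z=1, Y=2, X=2) weight 1/20
  (Z=2, Y=1, X=1) weight 1/24
  (Z=2, Y=1, X=2) weight 1/24
  (Z=3, Y=0, X=1) weight 1/24
  … 3 more
Group by Z:
  weight(Z=0) = 1/12
  weight(Z=1) = 7/40
  weight(Z=2) = 1/12
  weight(Z=3) = 1/6
Total weight = 1/12 + 7/40 + 1/12 + 1/6 = 61/120
P(Z=0 | obs) = 1/12 / 61/120 = 10/61
P(Z=1 | obs) = 7/40 / 61/120 = 21/61
P(Z=2 | obs) = 1/12 / 61/120 = 10/61
P(Z=3 | obs) = 1/6 / 61/120 = 20/61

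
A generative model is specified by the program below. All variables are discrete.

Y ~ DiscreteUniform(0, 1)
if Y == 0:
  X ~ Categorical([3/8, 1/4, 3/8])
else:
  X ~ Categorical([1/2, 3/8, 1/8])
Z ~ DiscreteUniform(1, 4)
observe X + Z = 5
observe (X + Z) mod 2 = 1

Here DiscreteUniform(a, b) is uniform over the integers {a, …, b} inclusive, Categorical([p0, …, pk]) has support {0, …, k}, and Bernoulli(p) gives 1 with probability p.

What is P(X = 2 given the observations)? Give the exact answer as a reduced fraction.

Enumerate traces; 4 have nonzero weight after conditioning:
  (Y=0, X=1, Z=4) weight 1/32
  (Y=0, X=2, Z=3) weight 3/64
  (Y=1, X=1, Z=4) weight 3/64
  (Y=1, X=2, Z=3) weight 1/64
Group by X:
  weight(X=1) = 5/64
  weight(X=2) = 1/16
Total weight = 5/64 + 1/16 = 9/64
P(X=1 | obs) = 5/64 / 9/64 = 5/9
P(X=2 | obs) = 1/16 / 9/64 = 4/9

P(X = 2 | obs) = 4/9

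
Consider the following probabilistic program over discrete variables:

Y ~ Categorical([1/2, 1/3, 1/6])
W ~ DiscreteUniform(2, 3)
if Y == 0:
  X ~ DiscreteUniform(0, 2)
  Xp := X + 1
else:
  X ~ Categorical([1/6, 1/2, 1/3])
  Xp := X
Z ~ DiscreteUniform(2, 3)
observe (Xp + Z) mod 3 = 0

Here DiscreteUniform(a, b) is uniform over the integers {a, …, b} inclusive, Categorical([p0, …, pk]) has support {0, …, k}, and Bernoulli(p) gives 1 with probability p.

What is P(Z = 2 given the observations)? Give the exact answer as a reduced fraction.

Enumerate traces; 12 have nonzero weight after conditioning:
  (Y=0, W=2, X=0, Z=2) weight 1/24
  (Y=0, W=2, X=2, Z=3) weight 1/24
  (Y=0, W=3, X=0, Z=2) weight 1/24
  (Y=0, W=3, X=2, Z=3) weight 1/24
  (Y=1, W=2, X=0, Z=3) weight 1/72
  (Y=1, W=2, X=1, Z=2) weight 1/24
  (Y=1, W=3, X=0, Z=3) weight 1/72
  (Y=1, W=3, X=1, Z=2) weight 1/24
  … 4 more
Group by Z:
  weight(Z=2) = 5/24
  weight(Z=3) = 1/8
Total weight = 5/24 + 1/8 = 1/3
P(Z=2 | obs) = 5/24 / 1/3 = 5/8
P(Z=3 | obs) = 1/8 / 1/3 = 3/8

P(Z = 2 | obs) = 5/8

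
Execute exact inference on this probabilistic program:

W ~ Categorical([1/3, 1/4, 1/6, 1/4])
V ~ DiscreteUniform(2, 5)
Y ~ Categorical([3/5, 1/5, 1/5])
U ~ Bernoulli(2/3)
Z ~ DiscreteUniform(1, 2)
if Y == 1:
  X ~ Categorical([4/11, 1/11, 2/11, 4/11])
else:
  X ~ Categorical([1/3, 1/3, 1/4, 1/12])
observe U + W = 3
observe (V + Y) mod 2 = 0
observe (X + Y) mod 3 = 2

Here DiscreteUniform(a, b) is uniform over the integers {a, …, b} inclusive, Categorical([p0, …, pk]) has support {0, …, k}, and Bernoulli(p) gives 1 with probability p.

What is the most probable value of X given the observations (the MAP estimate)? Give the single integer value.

Enumerate traces; 32 have nonzero weight after conditioning:
  (W=2, V=2, Y=0, U=1, Z=1, X=2) weight 1/480
  (W=2, V=2, Y=0, U=1, Z=2, X=2) weight 1/480
  (W=2, V=2, Y=2, U=1, Z=1, X=0) weight 1/1080
  (W=2, V=2, Y=2, U=1, Z=1, X=3) weight 1/4320
  (W=2, V=2, Y=2, U=1, Z=2, X=0) weight 1/1080
  (W=2, V=2, Y=2, U=1, Z=2, X=3) weight 1/4320
  (W=2, V=3, Y=1, U=1, Z=1, X=1) weight 1/3960
  (W=2, V=3, Y=1, U=1, Z=2, X=1) weight 1/3960
  … 24 more
Group by X:
  weight(X=0) = 7/1080
  weight(X=1) = 7/3960
  weight(X=2) = 7/480
  weight(X=3) = 7/4320
Total weight = 7/1080 + 7/3960 + 7/480 + 7/4320 = 581/23760
P(X=0 | obs) = 7/1080 / 581/23760 = 22/83
P(X=1 | obs) = 7/3960 / 581/23760 = 6/83
P(X=2 | obs) = 7/480 / 581/23760 = 99/166
P(X=3 | obs) = 7/4320 / 581/23760 = 11/166
argmax = 2

argmax_v P(X = v | obs) = 2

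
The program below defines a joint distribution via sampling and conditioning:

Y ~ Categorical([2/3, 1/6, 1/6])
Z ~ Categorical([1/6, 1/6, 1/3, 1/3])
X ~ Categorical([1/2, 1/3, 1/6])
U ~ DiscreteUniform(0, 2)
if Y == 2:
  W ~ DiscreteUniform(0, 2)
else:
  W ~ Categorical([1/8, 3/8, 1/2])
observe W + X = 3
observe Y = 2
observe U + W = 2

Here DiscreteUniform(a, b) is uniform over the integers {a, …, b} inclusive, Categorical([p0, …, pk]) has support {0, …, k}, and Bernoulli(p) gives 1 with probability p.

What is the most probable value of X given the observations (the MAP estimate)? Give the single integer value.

argmax_v P(X = v | obs) = 1

Enumerate traces; 8 have nonzero weight after conditioning:
  (Y=2, Z=0, X=1, U=0, W=2) weight 1/972
  (Y=2, Z=0, X=2, U=1, W=1) weight 1/1944
  (Y=2, Z=1, X=1, U=0, W=2) weight 1/972
  (Y=2, Z=1, X=2, U=1, W=1) weight 1/1944
  (Y=2, Z=2, X=1, U=0, W=2) weight 1/486
  (Y=2, Z=2, X=2, U=1, W=1) weight 1/972
  (Y=2, Z=3, X=1, U=0, W=2) weight 1/486
  (Y=2, Z=3, X=2, U=1, W=1) weight 1/972
Group by X:
  weight(X=1) = 1/162
  weight(X=2) = 1/324
Total weight = 1/162 + 1/324 = 1/108
P(X=1 | obs) = 1/162 / 1/108 = 2/3
P(X=2 | obs) = 1/324 / 1/108 = 1/3
argmax = 1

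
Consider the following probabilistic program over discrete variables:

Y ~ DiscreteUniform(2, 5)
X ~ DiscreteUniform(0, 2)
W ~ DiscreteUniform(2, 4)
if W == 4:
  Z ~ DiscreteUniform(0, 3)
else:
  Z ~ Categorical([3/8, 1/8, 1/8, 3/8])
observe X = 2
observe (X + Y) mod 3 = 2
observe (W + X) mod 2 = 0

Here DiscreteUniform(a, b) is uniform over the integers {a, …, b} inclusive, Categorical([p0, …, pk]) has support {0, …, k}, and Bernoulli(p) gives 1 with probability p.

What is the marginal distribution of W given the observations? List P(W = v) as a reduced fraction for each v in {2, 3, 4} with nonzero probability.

P(W=2) = 1/2, P(W=4) = 1/2

Enumerate traces; 8 have nonzero weight after conditioning:
  (Y=3, X=2, W=2, Z=0) weight 1/96
  (Y=3, X=2, W=2, Z=1) weight 1/288
  (Y=3, X=2, W=2, Z=2) weight 1/288
  (Y=3, X=2, W=2, Z=3) weight 1/96
  (Y=3, X=2, W=4, Z=0) weight 1/144
  (Y=3, X=2, W=4, Z=1) weight 1/144
  (Y=3, X=2, W=4, Z=2) weight 1/144
  (Y=3, X=2, W=4, Z=3) weight 1/144
Group by W:
  weight(W=2) = 1/36
  weight(W=4) = 1/36
Total weight = 1/36 + 1/36 = 1/18
P(W=2 | obs) = 1/36 / 1/18 = 1/2
P(W=4 | obs) = 1/36 / 1/18 = 1/2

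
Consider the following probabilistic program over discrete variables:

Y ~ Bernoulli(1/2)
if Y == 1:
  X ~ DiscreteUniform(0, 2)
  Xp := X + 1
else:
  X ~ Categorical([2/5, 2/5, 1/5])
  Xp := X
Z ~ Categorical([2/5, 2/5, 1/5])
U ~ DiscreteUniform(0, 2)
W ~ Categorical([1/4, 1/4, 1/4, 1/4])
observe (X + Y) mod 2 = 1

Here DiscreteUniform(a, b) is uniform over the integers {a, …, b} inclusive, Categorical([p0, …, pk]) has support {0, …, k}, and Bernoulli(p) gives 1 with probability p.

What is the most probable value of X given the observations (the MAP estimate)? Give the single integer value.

Enumerate traces; 108 have nonzero weight after conditioning:
  (Y=0, X=1, Z=0, U=0, W=0) weight 1/150
  (Y=0, X=1, Z=0, U=0, W=1) weight 1/150
  (Y=0, X=1, Z=0, U=0, W=2) weight 1/150
  (Y=0, X=1, Z=0, U=0, W=3) weight 1/150
  (Y=0, X=1, Z=0, U=1, W=0) weight 1/150
  (Y=0, X=1, Z=0, U=1, W=1) weight 1/150
  (Y=0, X=1, Z=0, U=1, W=2) weight 1/150
  (Y=0, X=1, Z=0, U=1, W=3) weight 1/150
  (Y=1, X=0, Z=0, U=0, W=0) weight 1/180
  (Y=1, X=2, Z=0, U=0, W=0) weight 1/180
  … 98 more
Group by X:
  weight(X=0) = 1/6
  weight(X=1) = 1/5
  weight(X=2) = 1/6
Total weight = 1/6 + 1/5 + 1/6 = 8/15
P(X=0 | obs) = 1/6 / 8/15 = 5/16
P(X=1 | obs) = 1/5 / 8/15 = 3/8
P(X=2 | obs) = 1/6 / 8/15 = 5/16
argmax = 1

argmax_v P(X = v | obs) = 1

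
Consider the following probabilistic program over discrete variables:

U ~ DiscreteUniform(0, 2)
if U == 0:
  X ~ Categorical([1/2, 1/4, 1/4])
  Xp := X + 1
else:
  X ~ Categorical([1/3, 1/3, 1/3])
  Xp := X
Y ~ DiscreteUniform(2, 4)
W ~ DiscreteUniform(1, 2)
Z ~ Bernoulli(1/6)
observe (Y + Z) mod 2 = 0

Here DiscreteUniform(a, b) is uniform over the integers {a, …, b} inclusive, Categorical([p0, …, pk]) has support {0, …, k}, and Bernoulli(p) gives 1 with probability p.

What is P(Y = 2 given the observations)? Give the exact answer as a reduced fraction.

Enumerate traces; 54 have nonzero weight after conditioning:
  (U=0, X=0, Y=2, W=1, Z=0) weight 5/216
  (U=0, X=0, Y=2, W=2, Z=0) weight 5/216
  (U=0, X=0, Y=3, W=1, Z=1) weight 1/216
  (U=0, X=0, Y=3, W=2, Z=1) weight 1/216
  (U=0, X=0, Y=4, W=1, Z=0) weight 5/216
  (U=0, X=0, Y=4, W=2, Z=0) weight 5/216
  (U=0, X=1, Y=2, W=1, Z=0) weight 5/432
  (U=0, X=1, Y=2, W=2, Z=0) weight 5/432
  … 46 more
Group by Y:
  weight(Y=2) = 5/18
  weight(Y=3) = 1/18
  weight(Y=4) = 5/18
Total weight = 5/18 + 1/18 + 5/18 = 11/18
P(Y=2 | obs) = 5/18 / 11/18 = 5/11
P(Y=3 | obs) = 1/18 / 11/18 = 1/11
P(Y=4 | obs) = 5/18 / 11/18 = 5/11

P(Y = 2 | obs) = 5/11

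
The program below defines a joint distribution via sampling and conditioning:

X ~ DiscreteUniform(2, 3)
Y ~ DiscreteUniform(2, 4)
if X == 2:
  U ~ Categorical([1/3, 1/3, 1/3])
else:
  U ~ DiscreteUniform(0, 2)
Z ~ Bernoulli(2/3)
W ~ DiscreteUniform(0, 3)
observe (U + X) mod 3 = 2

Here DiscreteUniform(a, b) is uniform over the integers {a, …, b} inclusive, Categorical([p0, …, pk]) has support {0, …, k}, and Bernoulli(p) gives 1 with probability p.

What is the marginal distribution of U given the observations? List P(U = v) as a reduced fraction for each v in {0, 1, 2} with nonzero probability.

Enumerate traces; 48 have nonzero weight after conditioning:
  (X=2, Y=2, U=0, Z=0, W=0) weight 1/216
  (X=2, Y=2, U=0, Z=0, W=1) weight 1/216
  (X=2, Y=2, U=0, Z=0, W=2) weight 1/216
  (X=2, Y=2, U=0, Z=0, W=3) weight 1/216
  (X=2, Y=2, U=0, Z=1, W=0) weight 1/108
  (X=2, Y=2, U=0, Z=1, W=1) weight 1/108
  (X=2, Y=2, U=0, Z=1, W=2) weight 1/108
  (X=2, Y=2, U=0, Z=1, W=3) weight 1/108
  (X=3, Y=2, U=2, Z=0, W=0) weight 1/216
  … 39 more
Group by U:
  weight(U=0) = 1/6
  weight(U=2) = 1/6
Total weight = 1/6 + 1/6 = 1/3
P(U=0 | obs) = 1/6 / 1/3 = 1/2
P(U=2 | obs) = 1/6 / 1/3 = 1/2

P(U=0) = 1/2, P(U=2) = 1/2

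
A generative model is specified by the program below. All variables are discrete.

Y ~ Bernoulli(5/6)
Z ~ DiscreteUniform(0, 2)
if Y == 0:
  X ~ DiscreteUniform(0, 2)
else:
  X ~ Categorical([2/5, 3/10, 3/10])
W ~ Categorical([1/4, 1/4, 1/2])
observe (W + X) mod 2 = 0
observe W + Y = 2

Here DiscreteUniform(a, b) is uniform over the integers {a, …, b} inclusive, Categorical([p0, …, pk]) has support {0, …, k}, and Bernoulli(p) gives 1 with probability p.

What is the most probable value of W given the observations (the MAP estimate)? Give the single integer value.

argmax_v P(W = v | obs) = 1

Enumerate traces; 9 have nonzero weight after conditioning:
  (Y=0, Z=0, X=0, W=2) weight 1/108
  (Y=0, Z=0, X=2, W=2) weight 1/108
  (Y=0, Z=1, X=0, W=2) weight 1/108
  (Y=0, Z=1, X=2, W=2) weight 1/108
  (Y=0, Z=2, X=0, W=2) weight 1/108
  (Y=0, Z=2, X=2, W=2) weight 1/108
  (Y=1, Z=0, X=1, W=1) weight 1/48
  (Y=1, Z=1, X=1, W=1) weight 1/48
  … 1 more
Group by W:
  weight(W=1) = 1/16
  weight(W=2) = 1/18
Total weight = 1/16 + 1/18 = 17/144
P(W=1 | obs) = 1/16 / 17/144 = 9/17
P(W=2 | obs) = 1/18 / 17/144 = 8/17
argmax = 1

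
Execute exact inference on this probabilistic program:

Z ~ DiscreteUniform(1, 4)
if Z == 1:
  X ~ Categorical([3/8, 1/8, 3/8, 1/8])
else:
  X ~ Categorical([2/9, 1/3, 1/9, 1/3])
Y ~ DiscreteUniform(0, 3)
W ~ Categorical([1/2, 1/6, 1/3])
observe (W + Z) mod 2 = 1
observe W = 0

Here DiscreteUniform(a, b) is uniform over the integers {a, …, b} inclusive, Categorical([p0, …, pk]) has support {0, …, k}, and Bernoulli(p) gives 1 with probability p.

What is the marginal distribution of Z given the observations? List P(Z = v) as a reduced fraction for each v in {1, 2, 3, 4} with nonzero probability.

P(Z=1) = 1/2, P(Z=3) = 1/2

Enumerate traces; 32 have nonzero weight after conditioning:
  (Z=1, X=0, Y=0, W=0) weight 3/256
  (Z=1, X=0, Y=1, W=0) weight 3/256
  (Z=1, X=0, Y=2, W=0) weight 3/256
  (Z=1, X=0, Y=3, W=0) weight 3/256
  (Z=1, X=1, Y=0, W=0) weight 1/256
  (Z=1, X=1, Y=1, W=0) weight 1/256
  (Z=1, X=1, Y=2, W=0) weight 1/256
  (Z=1, X=1, Y=3, W=0) weight 1/256
  (Z=3, X=0, Y=0, W=0) weight 1/144
  … 23 more
Group by Z:
  weight(Z=1) = 1/8
  weight(Z=3) = 1/8
Total weight = 1/8 + 1/8 = 1/4
P(Z=1 | obs) = 1/8 / 1/4 = 1/2
P(Z=3 | obs) = 1/8 / 1/4 = 1/2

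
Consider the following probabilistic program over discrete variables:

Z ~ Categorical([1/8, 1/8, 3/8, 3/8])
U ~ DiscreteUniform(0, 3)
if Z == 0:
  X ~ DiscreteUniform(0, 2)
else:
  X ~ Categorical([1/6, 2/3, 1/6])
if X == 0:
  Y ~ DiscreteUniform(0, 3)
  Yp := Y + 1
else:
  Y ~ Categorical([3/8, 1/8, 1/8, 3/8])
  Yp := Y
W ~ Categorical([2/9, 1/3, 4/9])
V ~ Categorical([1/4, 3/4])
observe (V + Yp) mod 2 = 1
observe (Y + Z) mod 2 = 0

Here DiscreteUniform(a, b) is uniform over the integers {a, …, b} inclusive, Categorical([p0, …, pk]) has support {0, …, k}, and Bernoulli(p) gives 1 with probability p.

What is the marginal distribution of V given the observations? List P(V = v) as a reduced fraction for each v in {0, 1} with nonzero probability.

Enumerate traces; 288 have nonzero weight after conditioning:
  (Z=0, U=0, X=0, Y=0, W=0, V=0) weight 1/6912
  (Z=0, U=0, X=0, Y=0, W=1, V=0) weight 1/4608
  (Z=0, U=0, X=0, Y=0, W=2, V=0) weight 1/3456
  (Z=0, U=0, X=0, Y=2, W=0, V=0) weight 1/6912
  (Z=0, U=0, X=0, Y=2, W=1, V=0) weight 1/4608
  (Z=0, U=0, X=0, Y=2, W=2, V=0) weight 1/3456
  (Z=0, U=0, X=1, Y=0, W=0, V=1) weight 1/1536
  (Z=0, U=0, X=1, Y=0, W=1, V=1) weight 1/1024
  … 280 more
Group by V:
  weight(V=0) = 25/384
  weight(V=1) = 23/128
Total weight = 25/384 + 23/128 = 47/192
P(V=0 | obs) = 25/384 / 47/192 = 25/94
P(V=1 | obs) = 23/128 / 47/192 = 69/94

P(V=0) = 25/94, P(V=1) = 69/94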